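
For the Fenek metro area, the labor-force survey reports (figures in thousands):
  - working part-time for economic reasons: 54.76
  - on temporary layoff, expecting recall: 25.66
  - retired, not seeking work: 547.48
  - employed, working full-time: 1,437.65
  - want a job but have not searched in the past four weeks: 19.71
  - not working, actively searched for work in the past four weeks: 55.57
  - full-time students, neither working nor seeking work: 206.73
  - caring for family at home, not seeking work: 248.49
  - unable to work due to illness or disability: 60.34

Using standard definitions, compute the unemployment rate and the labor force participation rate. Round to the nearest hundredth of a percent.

Employed = 54.76 + 1,437.65 = 1,492.41 thousand (anyone who worked, including part-time for economic reasons, counts as employed).
Unemployed = 25.66 + 55.57 = 81.23 thousand (jobless and actively searching, or on temporary layoff).
Labor force = 1,492.41 + 81.23 = 1,573.64 thousand.
Not in labor force = 547.48 + 19.71 + 206.73 + 248.49 + 60.34 = 1,082.75 thousand (those not working and not actively searching are outside the labor force — including those who want a job but have given up searching).
Civilian working-age population = 1,573.64 + 1,082.75 = 2,656.39 thousand.
Unemployment rate = 81.23 / 1,573.64 = 5.16%.
Labor force participation rate = 1,573.64 / 2,656.39 = 59.24%.

Unemployment rate ≈ 5.16%; labor force participation rate ≈ 59.24%.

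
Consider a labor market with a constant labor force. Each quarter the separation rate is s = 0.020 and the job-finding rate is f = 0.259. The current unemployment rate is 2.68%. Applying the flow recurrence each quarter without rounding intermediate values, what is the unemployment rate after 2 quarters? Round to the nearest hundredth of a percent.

Unemployment rate after two quarters ≈ 4.84%.

With a fixed labor force, u_{t+1} = u_t + s·(1−u_t) − f·u_t = u_t·(1−s−f) + s.
Here 1−s−f = 0.721 and s = 0.020.
u_1 = 0.026800 × 0.721 + 0.020 = 0.039323.
u_2 = 0.039323 × 0.721 + 0.020 = 0.048352.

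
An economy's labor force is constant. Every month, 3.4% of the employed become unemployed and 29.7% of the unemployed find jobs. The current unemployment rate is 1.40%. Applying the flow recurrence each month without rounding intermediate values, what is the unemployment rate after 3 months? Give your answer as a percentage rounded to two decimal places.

Unemployment rate after three months ≈ 7.62%.

With a fixed labor force, u_{t+1} = u_t + s·(1−u_t) − f·u_t = u_t·(1−s−f) + s.
Here 1−s−f = 0.669 and s = 0.034.
u_1 = 0.014000 × 0.669 + 0.034 = 0.043366.
u_2 = 0.043366 × 0.669 + 0.034 = 0.063012.
u_3 = 0.063012 × 0.669 + 0.034 = 0.076155.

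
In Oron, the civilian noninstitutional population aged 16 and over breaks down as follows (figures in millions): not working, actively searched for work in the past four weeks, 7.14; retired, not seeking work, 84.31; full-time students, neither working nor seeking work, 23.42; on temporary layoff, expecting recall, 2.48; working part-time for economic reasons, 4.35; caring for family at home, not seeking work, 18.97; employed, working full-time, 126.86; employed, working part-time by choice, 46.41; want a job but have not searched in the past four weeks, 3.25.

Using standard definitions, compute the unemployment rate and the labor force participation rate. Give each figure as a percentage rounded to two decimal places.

Employed = 4.35 + 126.86 + 46.41 = 177.62 million (anyone who worked, including part-time for economic reasons, counts as employed).
Unemployed = 7.14 + 2.48 = 9.62 million (jobless and actively searching, or on temporary layoff).
Labor force = 177.62 + 9.62 = 187.24 million.
Not in labor force = 84.31 + 23.42 + 18.97 + 3.25 = 129.95 million (those not working and not actively searching are outside the labor force — including those who want a job but have given up searching).
Civilian working-age population = 187.24 + 129.95 = 317.19 million.
Unemployment rate = 9.62 / 187.24 = 5.14%.
Labor force participation rate = 187.24 / 317.19 = 59.03%.

Unemployment rate ≈ 5.14%; labor force participation rate ≈ 59.03%.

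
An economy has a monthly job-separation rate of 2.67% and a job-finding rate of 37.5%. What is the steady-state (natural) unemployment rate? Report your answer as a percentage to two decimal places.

At steady state the flows balance: s·E = f·U, so U/(E+U) = s/(s+f).
u* = 2.67 / (2.67 + 37.5) = 2.67 / 40.17 = 6.65%.

Steady-state unemployment rate ≈ 6.65%.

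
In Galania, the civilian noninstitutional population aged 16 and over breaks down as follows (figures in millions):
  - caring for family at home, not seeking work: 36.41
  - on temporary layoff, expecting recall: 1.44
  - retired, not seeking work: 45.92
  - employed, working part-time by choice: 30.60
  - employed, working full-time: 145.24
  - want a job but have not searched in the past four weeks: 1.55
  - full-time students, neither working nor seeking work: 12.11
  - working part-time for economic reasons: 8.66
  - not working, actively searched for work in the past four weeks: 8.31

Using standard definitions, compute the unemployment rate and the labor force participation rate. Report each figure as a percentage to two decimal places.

Employed = 30.60 + 145.24 + 8.66 = 184.50 million (anyone who worked, including part-time for economic reasons, counts as employed).
Unemployed = 1.44 + 8.31 = 9.75 million (jobless and actively searching, or on temporary layoff).
Labor force = 184.50 + 9.75 = 194.25 million.
Not in labor force = 36.41 + 45.92 + 1.55 + 12.11 = 95.99 million (those not working and not actively searching are outside the labor force — including those who want a job but have given up searching).
Civilian working-age population = 194.25 + 95.99 = 290.24 million.
Unemployment rate = 9.75 / 194.25 = 5.02%.
Labor force participation rate = 194.25 / 290.24 = 66.93%.

Unemployment rate ≈ 5.02%; labor force participation rate ≈ 66.93%.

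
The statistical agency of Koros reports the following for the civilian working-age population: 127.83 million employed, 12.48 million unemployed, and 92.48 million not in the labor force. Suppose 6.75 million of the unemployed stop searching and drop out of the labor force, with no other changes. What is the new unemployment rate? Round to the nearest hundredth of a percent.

New unemployment rate ≈ 4.29%.

Initially, labor force = 127.83 + 12.48 = 140.31 million, so u = 12.48/140.31 = 8.89%.
After the change, unemployed and labor force both fall by 6.75 → E = 127.83, U = 5.73, labor force = 133.56 million.
New unemployment rate = 5.73 / 133.56 = 4.29%.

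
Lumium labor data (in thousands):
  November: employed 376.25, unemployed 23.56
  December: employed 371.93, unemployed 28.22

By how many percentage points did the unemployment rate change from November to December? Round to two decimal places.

November: labor force = 376.25 + 23.56 = 399.81; u = 23.56/399.81 = 5.89%.
December: labor force = 371.93 + 28.22 = 400.15; u = 28.22/400.15 = 7.05%.
Change = 7.05% − 5.89% = +1.16 pp.

The unemployment rate changed by +1.16 percentage points.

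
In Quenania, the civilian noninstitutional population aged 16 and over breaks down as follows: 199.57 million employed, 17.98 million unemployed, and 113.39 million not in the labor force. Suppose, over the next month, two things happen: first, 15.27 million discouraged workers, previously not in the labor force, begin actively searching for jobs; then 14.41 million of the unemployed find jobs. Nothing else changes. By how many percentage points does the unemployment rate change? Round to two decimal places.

The unemployment rate changes by −0.17 percentage points.

Initially, labor force = 199.57 + 17.98 = 217.55 million, so u = 17.98/217.55 = 8.26%.
After the first change, unemployed and labor force both rise by 15.27 → E = 199.57, U = 33.25, labor force = 232.82 million.
After the second change, unemployed falls and employed rises by 14.41; labor force unchanged → E = 213.98, U = 18.84, labor force = 232.82 million.
New unemployment rate = 18.84 / 232.82 = 8.09%.
Change = 8.09% − 8.26% = −0.17 percentage points.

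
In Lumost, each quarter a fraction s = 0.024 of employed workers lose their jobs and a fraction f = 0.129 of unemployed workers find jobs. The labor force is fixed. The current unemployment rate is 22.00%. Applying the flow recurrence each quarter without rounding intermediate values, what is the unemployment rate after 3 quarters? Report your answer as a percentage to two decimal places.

Unemployment rate after three quarters ≈ 19.52%.

With a fixed labor force, u_{t+1} = u_t + s·(1−u_t) − f·u_t = u_t·(1−s−f) + s.
Here 1−s−f = 0.847 and s = 0.024.
u_1 = 0.220000 × 0.847 + 0.024 = 0.210340.
u_2 = 0.210340 × 0.847 + 0.024 = 0.202158.
u_3 = 0.202158 × 0.847 + 0.024 = 0.195228.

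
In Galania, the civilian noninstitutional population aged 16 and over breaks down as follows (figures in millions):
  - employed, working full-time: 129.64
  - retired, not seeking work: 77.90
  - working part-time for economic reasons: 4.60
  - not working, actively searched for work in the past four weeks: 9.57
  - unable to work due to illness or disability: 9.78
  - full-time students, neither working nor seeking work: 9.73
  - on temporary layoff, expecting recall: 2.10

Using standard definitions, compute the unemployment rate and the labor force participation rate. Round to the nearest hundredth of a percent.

Employed = 129.64 + 4.60 = 134.24 million (anyone who worked, including part-time for economic reasons, counts as employed).
Unemployed = 9.57 + 2.10 = 11.67 million (jobless and actively searching, or on temporary layoff).
Labor force = 134.24 + 11.67 = 145.91 million.
Not in labor force = 77.90 + 9.78 + 9.73 = 97.41 million (those not working and not actively searching are outside the labor force).
Civilian working-age population = 145.91 + 97.41 = 243.32 million.
Unemployment rate = 11.67 / 145.91 = 8.00%.
Labor force participation rate = 145.91 / 243.32 = 59.97%.

Unemployment rate ≈ 8.00%; labor force participation rate ≈ 59.97%.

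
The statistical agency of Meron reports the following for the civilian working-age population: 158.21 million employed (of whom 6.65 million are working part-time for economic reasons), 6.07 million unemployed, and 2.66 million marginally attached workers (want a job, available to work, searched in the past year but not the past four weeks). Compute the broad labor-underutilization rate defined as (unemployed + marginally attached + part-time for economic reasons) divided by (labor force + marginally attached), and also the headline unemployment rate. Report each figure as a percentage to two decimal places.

Labor force = 158.21 + 6.07 = 164.28 million.
Numerator = 6.07 + 2.66 + 6.65 = 15.38 million.
Denominator = 164.28 + 2.66 = 166.94 million.
Broad rate = 15.38 / 166.94 = 9.21%.
Headline unemployment rate = 6.07 / 164.28 = 3.69%.

Broad underutilization rate ≈ 9.21%; headline unemployment rate ≈ 3.69%.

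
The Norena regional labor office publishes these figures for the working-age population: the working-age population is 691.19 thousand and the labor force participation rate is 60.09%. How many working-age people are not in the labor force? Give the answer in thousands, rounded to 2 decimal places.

About 275.85 thousand are not in the labor force.

Share not in the labor force = 1 − 0.6009 = 0.3991.
Not in labor force = 0.3991 × 691.19 ≈ 275.85 thousand.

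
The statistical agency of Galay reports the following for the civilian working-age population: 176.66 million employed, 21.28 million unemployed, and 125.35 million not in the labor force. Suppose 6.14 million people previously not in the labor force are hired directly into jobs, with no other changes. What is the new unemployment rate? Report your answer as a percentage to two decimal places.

New unemployment rate ≈ 10.43%.

Initially, labor force = 176.66 + 21.28 = 197.94 million, so u = 21.28/197.94 = 10.75%.
After the change, employed and labor force both rise by 6.14; unemployed unchanged → E = 182.80, U = 21.28, labor force = 204.08 million.
New unemployment rate = 21.28 / 204.08 = 10.43%.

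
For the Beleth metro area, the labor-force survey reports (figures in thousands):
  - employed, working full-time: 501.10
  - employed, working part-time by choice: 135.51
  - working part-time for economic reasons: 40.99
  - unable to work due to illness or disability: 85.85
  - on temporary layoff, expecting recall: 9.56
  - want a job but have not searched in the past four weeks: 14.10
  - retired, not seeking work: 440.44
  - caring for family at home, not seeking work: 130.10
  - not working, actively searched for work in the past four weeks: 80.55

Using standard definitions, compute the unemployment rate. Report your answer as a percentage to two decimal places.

Employed = 501.10 + 135.51 + 40.99 = 677.60 thousand (anyone who worked, including part-time for economic reasons, counts as employed).
Unemployed = 9.56 + 80.55 = 90.11 thousand (jobless and actively searching, or on temporary layoff).
Labor force = 677.60 + 90.11 = 767.71 thousand.
Unemployment rate = 90.11 / 767.71 = 11.74%.

Unemployment rate ≈ 11.74%.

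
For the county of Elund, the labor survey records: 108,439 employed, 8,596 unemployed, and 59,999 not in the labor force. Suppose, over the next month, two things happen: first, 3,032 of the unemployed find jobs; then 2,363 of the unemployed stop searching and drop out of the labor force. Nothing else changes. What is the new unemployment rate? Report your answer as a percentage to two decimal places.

New unemployment rate ≈ 2.79%.

Initially, labor force = 108,439 + 8,596 = 117,035, so u = 8,596/117,035 = 7.34%.
After the first change, unemployed falls and employed rises by 3,032; labor force unchanged → E = 111,471, U = 5,564, labor force = 117,035.
After the second change, unemployed and labor force both fall by 2,363 → E = 111,471, U = 3,201, labor force = 114,672.
New unemployment rate = 3,201 / 114,672 = 2.79%.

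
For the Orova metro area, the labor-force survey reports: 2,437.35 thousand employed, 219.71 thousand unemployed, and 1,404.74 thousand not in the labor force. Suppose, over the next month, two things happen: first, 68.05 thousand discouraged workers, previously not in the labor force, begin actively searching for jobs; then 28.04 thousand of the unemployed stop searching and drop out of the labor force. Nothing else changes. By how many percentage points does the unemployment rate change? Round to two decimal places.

Initially, labor force = 2,437.35 + 219.71 = 2,657.06 thousand, so u = 219.71/2,657.06 = 8.27%.
After the first change, unemployed and labor force both rise by 68.05 → E = 2,437.35, U = 287.76, labor force = 2,725.11 thousand.
After the second change, unemployed and labor force both fall by 28.04 → E = 2,437.35, U = 259.72, labor force = 2,697.07 thousand.
New unemployment rate = 259.72 / 2,697.07 = 9.63%.
Change = 9.63% − 8.27% = +1.36 percentage points.

The unemployment rate changes by +1.36 percentage points.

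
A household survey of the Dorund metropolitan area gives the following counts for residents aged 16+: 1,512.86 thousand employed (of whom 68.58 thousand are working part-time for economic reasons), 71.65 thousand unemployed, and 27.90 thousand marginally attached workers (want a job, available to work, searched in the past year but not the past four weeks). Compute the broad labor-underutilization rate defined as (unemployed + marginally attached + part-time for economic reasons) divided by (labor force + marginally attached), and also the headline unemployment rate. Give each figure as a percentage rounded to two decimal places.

Broad underutilization rate ≈ 10.43%; headline unemployment rate ≈ 4.52%.

Labor force = 1,512.86 + 71.65 = 1,584.51 thousand.
Numerator = 71.65 + 27.90 + 68.58 = 168.13 thousand.
Denominator = 1,584.51 + 27.90 = 1,612.41 thousand.
Broad rate = 168.13 / 1,612.41 = 10.43%.
Headline unemployment rate = 71.65 / 1,584.51 = 4.52%.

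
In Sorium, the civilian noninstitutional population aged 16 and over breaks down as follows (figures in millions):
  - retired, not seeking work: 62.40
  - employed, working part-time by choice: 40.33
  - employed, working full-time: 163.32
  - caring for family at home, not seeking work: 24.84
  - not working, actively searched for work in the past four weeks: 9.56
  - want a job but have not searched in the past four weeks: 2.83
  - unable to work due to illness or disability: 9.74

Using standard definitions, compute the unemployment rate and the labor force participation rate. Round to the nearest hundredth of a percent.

Employed = 40.33 + 163.32 = 203.65 million.
Unemployed = 9.56 million.
Labor force = 203.65 + 9.56 = 213.21 million.
Not in labor force = 62.40 + 24.84 + 2.83 + 9.74 = 99.81 million (those not working and not actively searching are outside the labor force — including those who want a job but have given up searching).
Civilian working-age population = 213.21 + 99.81 = 313.02 million.
Unemployment rate = 9.56 / 213.21 = 4.48%.
Labor force participation rate = 213.21 / 313.02 = 68.11%.

Unemployment rate ≈ 4.48%; labor force participation rate ≈ 68.11%.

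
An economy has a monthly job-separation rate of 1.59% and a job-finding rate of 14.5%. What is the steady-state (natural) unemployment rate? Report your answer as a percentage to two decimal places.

Steady-state unemployment rate ≈ 9.88%.

At steady state the flows balance: s·E = f·U, so U/(E+U) = s/(s+f).
u* = 1.59 / (1.59 + 14.5) = 1.59 / 16.09 = 9.88%.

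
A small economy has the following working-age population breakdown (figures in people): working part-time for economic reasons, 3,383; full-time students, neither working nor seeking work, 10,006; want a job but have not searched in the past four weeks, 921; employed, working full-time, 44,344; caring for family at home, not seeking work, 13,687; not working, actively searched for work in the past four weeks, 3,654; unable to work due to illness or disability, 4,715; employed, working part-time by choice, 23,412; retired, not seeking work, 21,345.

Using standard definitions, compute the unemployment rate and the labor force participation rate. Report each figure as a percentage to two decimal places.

Unemployment rate ≈ 4.89%; labor force participation rate ≈ 59.61%.

Employed = 3,383 + 44,344 + 23,412 = 71,139 (anyone who worked, including part-time for economic reasons, counts as employed).
Unemployed = 3,654.
Labor force = 71,139 + 3,654 = 74,793.
Not in labor force = 10,006 + 921 + 13,687 + 4,715 + 21,345 = 50,674 (those not working and not actively searching are outside the labor force — including those who want a job but have given up searching).
Civilian working-age population = 74,793 + 50,674 = 125,467.
Unemployment rate = 3,654 / 74,793 = 4.89%.
Labor force participation rate = 74,793 / 125,467 = 59.61%.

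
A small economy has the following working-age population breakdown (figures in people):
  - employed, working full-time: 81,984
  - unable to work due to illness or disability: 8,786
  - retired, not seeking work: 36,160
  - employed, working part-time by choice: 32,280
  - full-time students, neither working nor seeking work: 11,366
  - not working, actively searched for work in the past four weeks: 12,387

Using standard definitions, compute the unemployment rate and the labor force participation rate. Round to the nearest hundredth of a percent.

Employed = 81,984 + 32,280 = 114,264.
Unemployed = 12,387.
Labor force = 114,264 + 12,387 = 126,651.
Not in labor force = 8,786 + 36,160 + 11,366 = 56,312 (those not working and not actively searching are outside the labor force).
Civilian working-age population = 126,651 + 56,312 = 182,963.
Unemployment rate = 12,387 / 126,651 = 9.78%.
Labor force participation rate = 126,651 / 182,963 = 69.22%.

Unemployment rate ≈ 9.78%; labor force participation rate ≈ 69.22%.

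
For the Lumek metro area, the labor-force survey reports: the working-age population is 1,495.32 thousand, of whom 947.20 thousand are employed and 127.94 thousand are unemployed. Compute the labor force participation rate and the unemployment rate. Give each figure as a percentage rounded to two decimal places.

Labor force = employed + unemployed = 947.20 + 127.94 = 1,075.14 thousand.
Unemployment rate = 127.94 / 1,075.14 = 11.90%.
Labor force participation rate = 1,075.14 / 1,495.32 = 71.90%.

Labor force participation rate ≈ 71.90%; unemployment rate ≈ 11.90%.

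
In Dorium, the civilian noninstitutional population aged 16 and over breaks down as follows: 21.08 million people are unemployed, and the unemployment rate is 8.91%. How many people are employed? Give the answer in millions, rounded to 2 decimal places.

Labor force = U / u = 21.08 / 0.0891 ≈ 236.59 million.
Employed = labor force − unemployed = 236.59 − 21.08 = 215.51 million.

About 215.51 million are employed.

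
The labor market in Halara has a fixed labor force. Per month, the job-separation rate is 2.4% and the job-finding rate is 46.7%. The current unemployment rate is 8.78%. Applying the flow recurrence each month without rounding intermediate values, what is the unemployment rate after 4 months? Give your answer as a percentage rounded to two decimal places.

With a fixed labor force, u_{t+1} = u_t + s·(1−u_t) − f·u_t = u_t·(1−s−f) + s.
Here 1−s−f = 0.509 and s = 0.024.
u_1 = 0.087800 × 0.509 + 0.024 = 0.068690.
u_2 = 0.068690 × 0.509 + 0.024 = 0.058963.
u_3 = 0.058963 × 0.509 + 0.024 = 0.054012.
u_4 = 0.054012 × 0.509 + 0.024 = 0.051492.

Unemployment rate after four months ≈ 5.15%.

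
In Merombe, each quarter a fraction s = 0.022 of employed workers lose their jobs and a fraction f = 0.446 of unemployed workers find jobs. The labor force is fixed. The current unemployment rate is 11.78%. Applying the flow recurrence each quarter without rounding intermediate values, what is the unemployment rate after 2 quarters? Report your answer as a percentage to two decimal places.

Unemployment rate after two quarters ≈ 6.70%.

With a fixed labor force, u_{t+1} = u_t + s·(1−u_t) − f·u_t = u_t·(1−s−f) + s.
Here 1−s−f = 0.532 and s = 0.022.
u_1 = 0.117800 × 0.532 + 0.022 = 0.084670.
u_2 = 0.084670 × 0.532 + 0.022 = 0.067044.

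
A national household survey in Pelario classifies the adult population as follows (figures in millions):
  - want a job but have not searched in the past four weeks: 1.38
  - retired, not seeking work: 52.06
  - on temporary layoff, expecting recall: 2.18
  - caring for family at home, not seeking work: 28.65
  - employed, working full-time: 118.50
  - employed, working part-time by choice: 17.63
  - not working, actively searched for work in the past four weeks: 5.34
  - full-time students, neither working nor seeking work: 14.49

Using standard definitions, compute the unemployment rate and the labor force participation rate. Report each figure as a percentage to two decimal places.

Unemployment rate ≈ 5.23%; labor force participation rate ≈ 59.80%.

Employed = 118.50 + 17.63 = 136.13 million.
Unemployed = 2.18 + 5.34 = 7.52 million (jobless and actively searching, or on temporary layoff).
Labor force = 136.13 + 7.52 = 143.65 million.
Not in labor force = 1.38 + 52.06 + 28.65 + 14.49 = 96.58 million (those not working and not actively searching are outside the labor force — including those who want a job but have given up searching).
Civilian working-age population = 143.65 + 96.58 = 240.23 million.
Unemployment rate = 7.52 / 143.65 = 5.23%.
Labor force participation rate = 143.65 / 240.23 = 59.80%.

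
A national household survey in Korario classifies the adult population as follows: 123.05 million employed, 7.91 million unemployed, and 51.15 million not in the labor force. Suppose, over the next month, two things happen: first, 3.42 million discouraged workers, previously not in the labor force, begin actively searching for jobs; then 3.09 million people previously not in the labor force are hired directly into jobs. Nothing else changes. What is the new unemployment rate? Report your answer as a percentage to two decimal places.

Initially, labor force = 123.05 + 7.91 = 130.96 million, so u = 7.91/130.96 = 6.04%.
After the first change, unemployed and labor force both rise by 3.42 → E = 123.05, U = 11.33, labor force = 134.38 million.
After the second change, employed and labor force both rise by 3.09; unemployed unchanged → E = 126.14, U = 11.33, labor force = 137.47 million.
New unemployment rate = 11.33 / 137.47 = 8.24%.

New unemployment rate ≈ 8.24%.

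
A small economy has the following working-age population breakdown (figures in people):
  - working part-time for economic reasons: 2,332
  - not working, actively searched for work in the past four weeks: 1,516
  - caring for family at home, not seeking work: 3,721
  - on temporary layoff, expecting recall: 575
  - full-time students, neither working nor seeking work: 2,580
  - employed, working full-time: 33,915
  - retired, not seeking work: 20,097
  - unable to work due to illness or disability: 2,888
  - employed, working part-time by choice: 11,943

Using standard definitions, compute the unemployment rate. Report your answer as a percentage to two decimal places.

Employed = 2,332 + 33,915 + 11,943 = 48,190 (anyone who worked, including part-time for economic reasons, counts as employed).
Unemployed = 1,516 + 575 = 2,091 (jobless and actively searching, or on temporary layoff).
Labor force = 48,190 + 2,091 = 50,281.
Unemployment rate = 2,091 / 50,281 = 4.16%.

Unemployment rate ≈ 4.16%.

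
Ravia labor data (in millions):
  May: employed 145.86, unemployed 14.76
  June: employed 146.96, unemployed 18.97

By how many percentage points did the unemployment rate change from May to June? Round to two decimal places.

The unemployment rate changed by +2.24 percentage points.

May: labor force = 145.86 + 14.76 = 160.62; u = 14.76/160.62 = 9.19%.
June: labor force = 146.96 + 18.97 = 165.93; u = 18.97/165.93 = 11.43%.
Change = 11.43% − 9.19% = +2.24 pp.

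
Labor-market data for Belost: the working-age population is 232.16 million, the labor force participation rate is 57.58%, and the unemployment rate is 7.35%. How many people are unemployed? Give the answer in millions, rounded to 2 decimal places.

About 9.83 million are unemployed.

Labor force = 0.5758 × 232.16 = 133.68 million.
Unemployed = 0.0735 × 133.68 ≈ 9.83 million.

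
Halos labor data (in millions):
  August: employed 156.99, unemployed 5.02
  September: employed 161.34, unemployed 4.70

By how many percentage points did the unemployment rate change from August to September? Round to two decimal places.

August: labor force = 156.99 + 5.02 = 162.01; u = 5.02/162.01 = 3.10%.
September: labor force = 161.34 + 4.70 = 166.04; u = 4.70/166.04 = 2.83%.
Change = 2.83% − 3.10% = −0.27 pp.

The unemployment rate changed by −0.27 percentage points.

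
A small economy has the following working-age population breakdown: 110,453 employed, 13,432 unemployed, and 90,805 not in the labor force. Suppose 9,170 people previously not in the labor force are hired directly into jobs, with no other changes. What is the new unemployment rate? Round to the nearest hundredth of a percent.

New unemployment rate ≈ 10.10%.

Initially, labor force = 110,453 + 13,432 = 123,885, so u = 13,432/123,885 = 10.84%.
After the change, employed and labor force both rise by 9,170; unemployed unchanged → E = 119,623, U = 13,432, labor force = 133,055.
New unemployment rate = 13,432 / 133,055 = 10.10%.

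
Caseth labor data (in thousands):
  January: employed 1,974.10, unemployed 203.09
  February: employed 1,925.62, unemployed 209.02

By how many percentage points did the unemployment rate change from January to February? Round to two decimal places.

January: labor force = 1,974.10 + 203.09 = 2,177.19; u = 203.09/2,177.19 = 9.33%.
February: labor force = 1,925.62 + 209.02 = 2,134.64; u = 209.02/2,134.64 = 9.79%.
Change = 9.79% − 9.33% = +0.46 pp.

The unemployment rate changed by +0.46 percentage points.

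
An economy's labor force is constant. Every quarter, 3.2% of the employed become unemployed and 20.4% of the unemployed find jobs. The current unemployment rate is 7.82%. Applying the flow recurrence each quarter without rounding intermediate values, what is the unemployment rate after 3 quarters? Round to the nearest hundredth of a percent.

Unemployment rate after three quarters ≈ 11.00%.

With a fixed labor force, u_{t+1} = u_t + s·(1−u_t) − f·u_t = u_t·(1−s−f) + s.
Here 1−s−f = 0.764 and s = 0.032.
u_1 = 0.078200 × 0.764 + 0.032 = 0.091745.
u_2 = 0.091745 × 0.764 + 0.032 = 0.102093.
u_3 = 0.102093 × 0.764 + 0.032 = 0.109999.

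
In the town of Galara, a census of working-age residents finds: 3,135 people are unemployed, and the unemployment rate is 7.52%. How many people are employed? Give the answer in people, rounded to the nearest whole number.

About 38,554 are employed.

Labor force = U / u = 3,135 / 0.0752 ≈ 41,689.
Employed = labor force − unemployed = 41,689 − 3,135 = 38,554.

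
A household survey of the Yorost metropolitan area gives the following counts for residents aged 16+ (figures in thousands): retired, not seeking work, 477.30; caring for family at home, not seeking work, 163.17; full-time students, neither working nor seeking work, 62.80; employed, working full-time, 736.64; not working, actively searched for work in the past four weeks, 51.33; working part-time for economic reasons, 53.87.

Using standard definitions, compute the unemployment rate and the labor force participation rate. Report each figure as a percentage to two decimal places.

Unemployment rate ≈ 6.10%; labor force participation rate ≈ 54.48%.

Employed = 736.64 + 53.87 = 790.51 thousand (anyone who worked, including part-time for economic reasons, counts as employed).
Unemployed = 51.33 thousand.
Labor force = 790.51 + 51.33 = 841.84 thousand.
Not in labor force = 477.30 + 163.17 + 62.80 = 703.27 thousand (those not working and not actively searching are outside the labor force).
Civilian working-age population = 841.84 + 703.27 = 1,545.11 thousand.
Unemployment rate = 51.33 / 841.84 = 6.10%.
Labor force participation rate = 841.84 / 1,545.11 = 54.48%.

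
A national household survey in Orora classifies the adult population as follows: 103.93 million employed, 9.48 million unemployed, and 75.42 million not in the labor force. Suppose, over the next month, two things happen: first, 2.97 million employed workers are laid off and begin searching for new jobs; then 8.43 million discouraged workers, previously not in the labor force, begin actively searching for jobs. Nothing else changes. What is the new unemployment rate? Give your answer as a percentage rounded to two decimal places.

Initially, labor force = 103.93 + 9.48 = 113.41 million, so u = 9.48/113.41 = 8.36%.
After the first change, employed falls and unemployed rises by 2.97; labor force unchanged → E = 100.96, U = 12.45, labor force = 113.41 million.
After the second change, unemployed and labor force both rise by 8.43 → E = 100.96, U = 20.88, labor force = 121.84 million.
New unemployment rate = 20.88 / 121.84 = 17.14%.

New unemployment rate ≈ 17.14%.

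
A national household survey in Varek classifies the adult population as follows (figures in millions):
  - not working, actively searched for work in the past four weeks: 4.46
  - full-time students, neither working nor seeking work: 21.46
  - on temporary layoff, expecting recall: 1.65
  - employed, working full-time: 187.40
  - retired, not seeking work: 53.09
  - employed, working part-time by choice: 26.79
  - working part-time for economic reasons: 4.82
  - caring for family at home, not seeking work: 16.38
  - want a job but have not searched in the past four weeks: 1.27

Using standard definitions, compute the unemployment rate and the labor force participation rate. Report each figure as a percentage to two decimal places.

Employed = 187.40 + 26.79 + 4.82 = 219.01 million (anyone who worked, including part-time for economic reasons, counts as employed).
Unemployed = 4.46 + 1.65 = 6.11 million (jobless and actively searching, or on temporary layoff).
Labor force = 219.01 + 6.11 = 225.12 million.
Not in labor force = 21.46 + 53.09 + 16.38 + 1.27 = 92.20 million (those not working and not actively searching are outside the labor force — including those who want a job but have given up searching).
Civilian working-age population = 225.12 + 92.20 = 317.32 million.
Unemployment rate = 6.11 / 225.12 = 2.71%.
Labor force participation rate = 225.12 / 317.32 = 70.94%.

Unemployment rate ≈ 2.71%; labor force participation rate ≈ 70.94%.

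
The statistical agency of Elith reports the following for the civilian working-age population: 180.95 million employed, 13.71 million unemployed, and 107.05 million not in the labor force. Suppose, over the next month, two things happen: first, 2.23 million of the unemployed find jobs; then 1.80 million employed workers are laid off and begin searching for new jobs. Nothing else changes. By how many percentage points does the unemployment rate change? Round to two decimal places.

The unemployment rate changes by −0.22 percentage points.

Initially, labor force = 180.95 + 13.71 = 194.66 million, so u = 13.71/194.66 = 7.04%.
After the first change, unemployed falls and employed rises by 2.23; labor force unchanged → E = 183.18, U = 11.48, labor force = 194.66 million.
After the second change, employed falls and unemployed rises by 1.80; labor force unchanged → E = 181.38, U = 13.28, labor force = 194.66 million.
New unemployment rate = 13.28 / 194.66 = 6.82%.
Change = 6.82% − 7.04% = −0.22 percentage points.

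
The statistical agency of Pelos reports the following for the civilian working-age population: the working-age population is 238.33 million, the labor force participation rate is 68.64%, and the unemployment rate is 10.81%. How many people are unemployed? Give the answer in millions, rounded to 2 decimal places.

Labor force = 0.6864 × 238.33 = 163.59 million.
Unemployed = 0.1081 × 163.59 ≈ 17.68 million.

About 17.68 million are unemployed.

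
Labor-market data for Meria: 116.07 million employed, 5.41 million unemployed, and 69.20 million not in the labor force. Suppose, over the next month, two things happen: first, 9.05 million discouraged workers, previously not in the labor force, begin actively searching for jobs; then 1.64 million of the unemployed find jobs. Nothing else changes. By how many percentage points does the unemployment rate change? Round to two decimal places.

Initially, labor force = 116.07 + 5.41 = 121.48 million, so u = 5.41/121.48 = 4.45%.
After the first change, unemployed and labor force both rise by 9.05 → E = 116.07, U = 14.46, labor force = 130.53 million.
After the second change, unemployed falls and employed rises by 1.64; labor force unchanged → E = 117.71, U = 12.82, labor force = 130.53 million.
New unemployment rate = 12.82 / 130.53 = 9.82%.
Change = 9.82% − 4.45% = +5.37 percentage points.

The unemployment rate changes by +5.37 percentage points.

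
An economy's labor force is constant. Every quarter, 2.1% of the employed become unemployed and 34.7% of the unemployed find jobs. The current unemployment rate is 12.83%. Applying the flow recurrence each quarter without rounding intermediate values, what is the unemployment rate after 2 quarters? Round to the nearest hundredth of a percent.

Unemployment rate after two quarters ≈ 8.55%.

With a fixed labor force, u_{t+1} = u_t + s·(1−u_t) − f·u_t = u_t·(1−s−f) + s.
Here 1−s−f = 0.632 and s = 0.021.
u_1 = 0.128300 × 0.632 + 0.021 = 0.102086.
u_2 = 0.102086 × 0.632 + 0.021 = 0.085518.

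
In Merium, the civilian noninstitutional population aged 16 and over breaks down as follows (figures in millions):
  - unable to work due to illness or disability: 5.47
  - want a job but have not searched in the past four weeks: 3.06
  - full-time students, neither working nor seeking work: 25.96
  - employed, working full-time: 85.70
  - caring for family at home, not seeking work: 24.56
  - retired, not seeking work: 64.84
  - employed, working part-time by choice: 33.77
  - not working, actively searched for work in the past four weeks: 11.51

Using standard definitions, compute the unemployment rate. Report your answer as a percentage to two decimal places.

Unemployment rate ≈ 8.79%.

Employed = 85.70 + 33.77 = 119.47 million.
Unemployed = 11.51 million.
Labor force = 119.47 + 11.51 = 130.98 million.
Unemployment rate = 11.51 / 130.98 = 8.79%.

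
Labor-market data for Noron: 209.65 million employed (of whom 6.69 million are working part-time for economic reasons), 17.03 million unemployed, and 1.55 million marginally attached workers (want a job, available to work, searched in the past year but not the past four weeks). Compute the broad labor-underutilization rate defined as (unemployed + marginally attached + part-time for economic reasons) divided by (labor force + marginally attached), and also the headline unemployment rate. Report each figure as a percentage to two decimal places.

Labor force = 209.65 + 17.03 = 226.68 million.
Numerator = 17.03 + 1.55 + 6.69 = 25.27 million.
Denominator = 226.68 + 1.55 = 228.23 million.
Broad rate = 25.27 / 228.23 = 11.07%.
Headline unemployment rate = 17.03 / 226.68 = 7.51%.

Broad underutilization rate ≈ 11.07%; headline unemployment rate ≈ 7.51%.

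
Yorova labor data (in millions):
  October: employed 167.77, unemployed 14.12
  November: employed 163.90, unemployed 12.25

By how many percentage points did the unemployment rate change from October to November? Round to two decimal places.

The unemployment rate changed by −0.81 percentage points.

October: labor force = 167.77 + 14.12 = 181.89; u = 14.12/181.89 = 7.76%.
November: labor force = 163.90 + 12.25 = 176.15; u = 12.25/176.15 = 6.95%.
Change = 6.95% − 7.76% = −0.81 pp.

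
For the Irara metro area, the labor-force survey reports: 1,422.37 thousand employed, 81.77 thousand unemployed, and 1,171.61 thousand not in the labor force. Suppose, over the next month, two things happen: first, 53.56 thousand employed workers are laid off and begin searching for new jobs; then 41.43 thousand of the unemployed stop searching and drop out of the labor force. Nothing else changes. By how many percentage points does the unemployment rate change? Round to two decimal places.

The unemployment rate changes by +0.98 percentage points.

Initially, labor force = 1,422.37 + 81.77 = 1,504.14 thousand, so u = 81.77/1,504.14 = 5.44%.
After the first change, employed falls and unemployed rises by 53.56; labor force unchanged → E = 1,368.81, U = 135.33, labor force = 1,504.14 thousand.
After the second change, unemployed and labor force both fall by 41.43 → E = 1,368.81, U = 93.90, labor force = 1,462.71 thousand.
New unemployment rate = 93.90 / 1,462.71 = 6.42%.
Change = 6.42% − 5.44% = +0.98 percentage points.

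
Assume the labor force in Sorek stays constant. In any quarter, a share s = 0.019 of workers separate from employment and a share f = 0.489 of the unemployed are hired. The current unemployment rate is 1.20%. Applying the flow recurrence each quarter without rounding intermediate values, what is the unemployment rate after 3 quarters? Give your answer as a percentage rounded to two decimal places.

With a fixed labor force, u_{t+1} = u_t + s·(1−u_t) − f·u_t = u_t·(1−s−f) + s.
Here 1−s−f = 0.492 and s = 0.019.
u_1 = 0.012000 × 0.492 + 0.019 = 0.024904.
u_2 = 0.024904 × 0.492 + 0.019 = 0.031253.
u_3 = 0.031253 × 0.492 + 0.019 = 0.034376.

Unemployment rate after three quarters ≈ 3.44%.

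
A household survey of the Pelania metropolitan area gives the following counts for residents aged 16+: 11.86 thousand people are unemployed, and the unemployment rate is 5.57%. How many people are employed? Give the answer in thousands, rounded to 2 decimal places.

About 201.07 thousand are employed.

Labor force = U / u = 11.86 / 0.0557 ≈ 212.93 thousand.
Employed = labor force − unemployed = 212.93 − 11.86 = 201.07 thousand.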